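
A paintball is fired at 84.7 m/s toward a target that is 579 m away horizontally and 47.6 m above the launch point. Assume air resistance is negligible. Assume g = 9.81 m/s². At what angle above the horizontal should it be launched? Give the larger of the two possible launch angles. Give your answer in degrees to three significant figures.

62.1°

Trajectory: y = x tanθ − g x² (1 + tan²θ)/(2v₀²). With x = 579, y = 47.6, v₀ = 84.7, g = 9.81:
229.2 tan²θ − 579 tanθ + (276.8) = 0.
tanθ = [579 ± √(579² − 4 × 229.2 × (276.8))] / (2 × 229.2) = (579 ± 285.4) / 458.4, giving tanθ = 0.6405 or 1.886.
θ = 32.64° or 62.06°; the larger is 62.06°.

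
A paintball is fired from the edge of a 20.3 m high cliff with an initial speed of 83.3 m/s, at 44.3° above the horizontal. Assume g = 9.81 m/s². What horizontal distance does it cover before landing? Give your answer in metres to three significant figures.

727 m

Components: vₓ = 83.30 cos 44.3° = 59.62 m/s, v_y0 = 83.30 sin 44.3° = 58.18 m/s.
The projectile lands when y = 20.3 + (58.18) t − ½·9.81·t² = 0. Positive root: t = (58.18 + √(58.18² + 2·9.81·20.3)) / 9.81 = (58.18 + 61.51) / 9.81 = 12.20 s.
Horizontal distance: R = vₓ t = 59.62 × 12.20 = 727.3 m.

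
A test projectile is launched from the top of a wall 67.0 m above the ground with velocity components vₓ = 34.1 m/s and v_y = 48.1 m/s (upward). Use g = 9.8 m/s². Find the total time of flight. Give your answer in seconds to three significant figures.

11.1 s

Vertical motion (up positive, ground at y = 0): 4.900 t² − (48.10) t − 67.0 = 0, so t = (48.10 + √(48.10² + 2·9.80·67.0)) / 9.80 = (48.10 + 60.22) / 9.80 = 11.05 s.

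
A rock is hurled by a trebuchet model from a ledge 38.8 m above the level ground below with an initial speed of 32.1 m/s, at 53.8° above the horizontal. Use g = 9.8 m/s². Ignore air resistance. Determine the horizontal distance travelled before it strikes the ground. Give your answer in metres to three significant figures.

123 m

vₓ = 32.10 cos 53.8° = 18.96 m/s; v_y0 = 32.10 sin 53.8° = 25.90 m/s.
With up positive and y = 0 at the ground: y(t) = 38.8 + (25.90) t − 4.900 t². Setting y = 0 and taking the positive root: t = [25.90 + √(25.90² + 2·9.80·38.8)] / 9.80 = (25.90 + 37.83) / 9.80 = 6.504 s.
Horizontal distance: R = vₓ t = 18.96 × 6.504 = 123.3 m.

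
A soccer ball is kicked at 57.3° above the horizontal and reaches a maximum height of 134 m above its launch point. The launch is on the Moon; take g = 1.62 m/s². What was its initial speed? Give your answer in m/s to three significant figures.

At the peak v_y = 0, so v_y0 = √(2gH) = √(2 × 1.62 × 134) = 20.84 m/s.
v_y0 = v₀ sin θ ⇒ v₀ = 20.84 / sin 57.3° = 24.76 m/s.

24.8 m/s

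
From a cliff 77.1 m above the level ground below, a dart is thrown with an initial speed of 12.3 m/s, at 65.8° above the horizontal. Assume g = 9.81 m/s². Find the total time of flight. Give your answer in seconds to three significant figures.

5.27 s

vₓ = 12.30 cos 65.8° = 5.042 m/s; v_y0 = 12.30 sin 65.8° = 11.22 m/s.
Vertical motion (up positive, ground at y = 0): 4.905 t² − (11.22) t − 77.1 = 0, so t = (11.22 + √(11.22² + 2·9.81·77.1)) / 9.81 = (11.22 + 40.48) / 9.81 = 5.270 s.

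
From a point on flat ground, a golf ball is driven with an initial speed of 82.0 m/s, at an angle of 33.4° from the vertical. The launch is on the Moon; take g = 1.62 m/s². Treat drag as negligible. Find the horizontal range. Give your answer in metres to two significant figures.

Horizontal component vₓ = 82.00 sin 33.4° = 45.14 m/s; vertical v_y0 = 82.00 cos 33.4° = 68.46 m/s.
Time aloft: T = 2 v_y0 / g = 2 × 68.46 / 1.62 = 84.52 s.
Horizontal distance R = vₓ T = 45.14 × 84.52 = 3815 m.

3800 m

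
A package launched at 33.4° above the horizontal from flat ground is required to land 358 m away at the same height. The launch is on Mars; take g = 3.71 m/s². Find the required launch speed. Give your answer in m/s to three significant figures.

38.0 m/s

On level ground R = v₀² sin 2θ / g ⇒ v₀ = √(gR / sin 2θ).
v₀ = √(3.71 × 358 / sin 66.80°) = √(1328 / 0.9191) = √1445.0 = 38.01 m/s.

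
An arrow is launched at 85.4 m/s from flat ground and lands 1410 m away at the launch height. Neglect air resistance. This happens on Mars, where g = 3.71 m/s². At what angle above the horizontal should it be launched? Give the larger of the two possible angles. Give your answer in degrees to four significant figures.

67.09°

R = v₀² sin 2θ / g gives sin 2θ = gR/v₀² = 3.71·1410/85.4² = 0.7173.
2θ = 45.83° or 180° − 45.83° = 134.2°, so θ = 22.91° or 67.09°.
The larger angle is 67.09°.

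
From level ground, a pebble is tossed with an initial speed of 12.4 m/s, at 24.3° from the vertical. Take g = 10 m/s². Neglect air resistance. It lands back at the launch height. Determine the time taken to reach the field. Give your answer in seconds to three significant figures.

vₓ = 12.40 sin 24.3° = 5.103 m/s; v_y0 = 12.40 cos 24.3° = 11.30 m/s.
It returns to y = 0 when t = 2 v_y0 / g = 2(11.30)/10.0 = 2.260 s.

2.26 s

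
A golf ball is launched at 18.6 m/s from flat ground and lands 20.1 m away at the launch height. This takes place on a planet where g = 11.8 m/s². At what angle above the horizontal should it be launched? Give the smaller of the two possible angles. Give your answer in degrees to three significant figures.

21.6°

Level-ground range R = v₀² sin(2θ)/g ⇒ sin(2θ) = gR/v₀² = 11.8 × 20.1 / 18.6² = 0.6856.
2θ = 43.28° or 180° − 43.28° = 136.7°, so θ = 21.64° or 68.36°.
The smaller angle is 21.64°.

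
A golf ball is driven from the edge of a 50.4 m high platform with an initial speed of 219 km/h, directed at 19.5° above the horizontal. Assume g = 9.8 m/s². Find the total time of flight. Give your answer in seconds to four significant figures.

Convert: 219 km/h = 219/3.6 = 60.83 m/s.
vₓ = 60.83 cos 19.5° = 57.34 m/s; v_y0 = 60.83 sin 19.5° = 20.31 m/s.
The projectile lands when y = 50.4 + (20.31) t − ½·9.80·t² = 0. Positive root: t = (20.31 + √(20.31² + 2·9.80·50.4)) / 9.80 = (20.31 + 37.42) / 9.80 = 5.890 s.

5.890 s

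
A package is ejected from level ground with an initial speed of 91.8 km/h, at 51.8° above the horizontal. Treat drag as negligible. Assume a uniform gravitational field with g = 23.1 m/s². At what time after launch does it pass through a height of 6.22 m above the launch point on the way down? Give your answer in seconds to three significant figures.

1.33 s

Convert: 91.8 km/h = 91.8/3.6 = 25.50 m/s.
vₓ = 25.50 cos 51.8° = 15.77 m/s; v_y0 = 25.50 sin 51.8° = 20.04 m/s.
Set y = v_y0 t − ½ g t² = 6.22: 11.55 t² − 20.04 t + 6.22 = 0.
Quadratic formula: t = (20.04 ± √114.21) / 23.1 = (20.04 ± 10.69) / 23.1 → t = 0.4049 s or 1.330 s.
The descending-branch root is 1.330 s.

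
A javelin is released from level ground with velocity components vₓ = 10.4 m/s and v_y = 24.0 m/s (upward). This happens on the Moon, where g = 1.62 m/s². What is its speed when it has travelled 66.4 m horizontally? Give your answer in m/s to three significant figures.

17.2 m/s

Time to reach x = 66.4 m: t = x/vₓ = 66.4/10.40 = 6.385 s.
Vertical velocity there: v_y = v_y0 − g t = 24.00 − 1.62 × 6.385 = 13.66 m/s.
Speed: √(vₓ² + v_y²) = √(10.40² + 13.66²) = 17.17 m/s.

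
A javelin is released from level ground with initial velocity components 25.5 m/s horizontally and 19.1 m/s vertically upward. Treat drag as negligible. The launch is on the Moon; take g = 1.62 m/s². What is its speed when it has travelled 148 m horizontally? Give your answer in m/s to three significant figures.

x = vₓ t ⇒ t = 148/25.50 = 5.804 s.
Vertical velocity there: v_y = v_y0 − g t = 19.10 − 1.62 × 5.804 = 9.698 m/s.
Speed: √(vₓ² + v_y²) = √(25.50² + 9.698²) = 27.28 m/s.

27.3 m/s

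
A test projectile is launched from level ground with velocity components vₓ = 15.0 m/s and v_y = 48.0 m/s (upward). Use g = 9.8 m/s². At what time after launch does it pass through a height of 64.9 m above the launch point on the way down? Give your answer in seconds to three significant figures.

8.18 s

Height y(t) = 48.00 t − 4.900 t² = 64.9 gives 4.900 t² − 48.00 t + 64.9 = 0.
t = [48.00 ± √(48.00² − 2·9.80·64.9)] / 9.80 = (48.00 ± 32.12) / 9.80, so t = 1.620 s or t = 8.176 s.
The descending-branch root is 8.176 s.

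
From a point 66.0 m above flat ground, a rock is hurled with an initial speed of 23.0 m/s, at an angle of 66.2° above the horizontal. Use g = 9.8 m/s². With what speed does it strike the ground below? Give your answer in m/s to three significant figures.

vₓ = 23.00 cos 66.2° = 9.282 m/s; v_y0 = 23.00 sin 66.2° = 21.04 m/s.
The projectile lands when y = 66.0 + (21.04) t − ½·9.80·t² = 0. Positive root: t = (21.04 + √(21.04² + 2·9.80·66.0)) / 9.80 = (21.04 + 41.67) / 9.80 = 6.399 s.
Vertical velocity at impact: v_y = v_y0 − g t = 21.04 − 9.80 × 6.399 = −41.67 m/s.
Speed: |v| = √(vₓ² + v_y²) = √(9.282² + 41.67²) = 42.69 m/s.

42.7 m/s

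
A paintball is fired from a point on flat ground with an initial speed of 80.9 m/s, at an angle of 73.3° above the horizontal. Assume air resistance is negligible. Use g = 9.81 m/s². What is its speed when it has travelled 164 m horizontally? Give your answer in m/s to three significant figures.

24.7 m/s

Components: vₓ = 80.90 cos 73.3° = 23.25 m/s, v_y0 = 80.90 sin 73.3° = 77.49 m/s.
x = vₓ t ⇒ t = 164/23.25 = 7.055 s.
Vertical velocity there: v_y = v_y0 − g t = 77.49 − 9.81 × 7.055 = 8.283 m/s.
Speed: √(vₓ² + v_y²) = √(23.25² + 8.283²) = 24.68 m/s.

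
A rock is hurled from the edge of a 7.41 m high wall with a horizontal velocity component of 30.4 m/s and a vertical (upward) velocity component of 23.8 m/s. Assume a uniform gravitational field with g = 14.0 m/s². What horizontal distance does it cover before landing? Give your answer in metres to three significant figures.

The projectile lands when y = 7.41 + (23.80) t − ½·14.0·t² = 0. Positive root: t = (23.80 + √(23.80² + 2·14.0·7.41)) / 14.0 = (23.80 + 27.82) / 14.0 = 3.687 s.
Horizontal distance: R = vₓ t = 30.40 × 3.687 = 112.1 m.

112 m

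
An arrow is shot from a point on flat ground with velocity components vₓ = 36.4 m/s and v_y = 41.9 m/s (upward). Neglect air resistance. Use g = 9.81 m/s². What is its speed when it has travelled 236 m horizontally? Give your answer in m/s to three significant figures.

42.4 m/s

Time to reach x = 236 m: t = x/vₓ = 236/36.40 = 6.484 s.
Vertical velocity there: v_y = v_y0 − g t = 41.90 − 9.81 × 6.484 = −21.70 m/s.
Speed: √(vₓ² + v_y²) = √(36.40² + 21.70²) = 42.38 m/s.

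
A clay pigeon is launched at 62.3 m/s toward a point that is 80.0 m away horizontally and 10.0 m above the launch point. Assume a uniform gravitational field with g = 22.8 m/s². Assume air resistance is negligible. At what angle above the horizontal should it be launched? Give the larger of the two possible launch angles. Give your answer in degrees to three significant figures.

Trajectory: y = x tanθ − g x² (1 + tan²θ)/(2v₀²). With x = 80.0, y = 10.0, v₀ = 62.3, g = 22.8:
18.80 tan²θ − 80.0 tanθ + (28.80) = 0.
tanθ = [80.0 ± √(80.0² − 4 × 18.80 × (28.80))] / (2 × 18.80) = (80.0 ± 65.07) / 37.60, giving tanθ = 0.3970 or 3.859.
θ = 21.65° or 75.47°; the larger is 75.47°.

75.5°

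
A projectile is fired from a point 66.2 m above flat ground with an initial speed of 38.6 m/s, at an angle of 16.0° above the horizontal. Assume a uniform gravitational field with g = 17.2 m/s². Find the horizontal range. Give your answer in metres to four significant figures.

128.4 m

vₓ = 38.60 cos 16.0° = 37.10 m/s; v_y0 = 38.60 sin 16.0° = 10.64 m/s.
The projectile lands when y = 66.2 + (10.64) t − ½·17.2·t² = 0. Positive root: t = (10.64 + √(10.64² + 2·17.2·66.2)) / 17.2 = (10.64 + 48.89) / 17.2 = 3.461 s.
Horizontal distance: R = vₓ t = 37.10 × 3.461 = 128.4 m.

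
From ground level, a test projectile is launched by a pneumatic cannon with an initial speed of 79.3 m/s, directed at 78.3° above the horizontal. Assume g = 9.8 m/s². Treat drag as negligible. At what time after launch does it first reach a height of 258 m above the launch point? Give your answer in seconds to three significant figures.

4.74 s

vₓ = 79.30 cos 78.3° = 16.08 m/s; v_y0 = 79.30 sin 78.3° = 77.65 m/s.
Set y = v_y0 t − ½ g t² = 258: 4.900 t² − 77.65 t + 258 = 0.
t = [77.65 ± √(77.65² − 2·9.80·258)] / 9.80 = (77.65 ± 31.19) / 9.80, so t = 4.741 s or t = 11.11 s.
The first (ascending) time is 4.741 s.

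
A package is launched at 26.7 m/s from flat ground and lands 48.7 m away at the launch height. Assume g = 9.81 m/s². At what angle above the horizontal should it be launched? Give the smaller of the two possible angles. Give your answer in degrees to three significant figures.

21.0°

Level-ground range R = v₀² sin(2θ)/g ⇒ sin(2θ) = gR/v₀² = 9.81 × 48.7 / 26.7² = 0.6702.
2θ = 42.08° or 180° − 42.08° = 137.9°, so θ = 21.04° or 68.96°.
The smaller angle is 21.04°.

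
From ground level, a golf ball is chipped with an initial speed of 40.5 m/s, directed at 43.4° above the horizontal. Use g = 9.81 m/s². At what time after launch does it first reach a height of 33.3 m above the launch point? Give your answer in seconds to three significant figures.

1.72 s

vₓ = 40.50 cos 43.4° = 29.43 m/s; v_y0 = 40.50 sin 43.4° = 27.83 m/s.
Require v_y0 t − ½ g t² = 33.3, i.e. 4.905 t² − 27.83 t + 33.3 = 0.
Quadratic formula: t = (27.83 ± √121.00) / 9.81 = (27.83 ± 11.00) / 9.81 → t = 1.715 s or 3.958 s.
The first (ascending) time is 1.715 s.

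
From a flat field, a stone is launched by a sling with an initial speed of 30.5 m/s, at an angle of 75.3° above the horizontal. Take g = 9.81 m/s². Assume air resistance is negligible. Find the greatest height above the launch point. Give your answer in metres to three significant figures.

44.4 m

vₓ = 30.50 cos 75.3° = 7.740 m/s; v_y0 = 30.50 sin 75.3° = 29.50 m/s.
Peak height H = v_y0² / (2g) = 870.35 / 19.62 = 44.36 m.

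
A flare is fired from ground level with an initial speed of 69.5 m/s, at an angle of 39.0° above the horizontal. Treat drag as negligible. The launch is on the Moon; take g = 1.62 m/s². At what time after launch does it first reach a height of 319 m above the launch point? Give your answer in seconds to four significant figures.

Resolve: vₓ = 69.50 cos 39.0° = 54.01 m/s and v_y0 = 69.50 sin 39.0° = 43.74 m/s.
Require v_y0 t − ½ g t² = 319, i.e. 0.8100 t² − 43.74 t + 319 = 0.
Quadratic formula: t = (43.74 ± √879.43) / 1.62 = (43.74 ± 29.66) / 1.62 → t = 8.693 s or 45.30 s.
The first (ascending) time is 8.693 s.

8.693 s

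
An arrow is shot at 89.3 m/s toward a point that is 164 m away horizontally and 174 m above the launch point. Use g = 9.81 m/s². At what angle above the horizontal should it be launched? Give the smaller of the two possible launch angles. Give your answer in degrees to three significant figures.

53.4°

Trajectory: y = x tanθ − g x² (1 + tan²θ)/(2v₀²). With x = 164, y = 174, v₀ = 89.3, g = 9.81:
16.54 tan²θ − 164 tanθ + (190.5) = 0.
tanθ = [164 ± √(164² − 4 × 16.54 × (190.5))] / (2 × 16.54) = (164 ± 119.5) / 33.09, giving tanθ = 1.344 or 8.569.
θ = 53.35° or 83.34°; the smaller is 53.35°.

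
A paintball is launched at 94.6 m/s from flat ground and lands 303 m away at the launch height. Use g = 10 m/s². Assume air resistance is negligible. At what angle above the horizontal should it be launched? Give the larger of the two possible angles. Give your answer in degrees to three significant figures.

80.1°

From R = (v₀²/g) sin 2θ: sin 2θ = 10.0 × 303 / 8949.2 = 0.3386.
2θ = 19.79° or 180° − 19.79° = 160.2°, so θ = 9.895° or 80.10°.
The larger angle is 80.10°.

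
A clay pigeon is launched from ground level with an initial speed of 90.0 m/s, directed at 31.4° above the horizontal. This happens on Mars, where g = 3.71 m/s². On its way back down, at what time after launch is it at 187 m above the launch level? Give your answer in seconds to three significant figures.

20.3 s

Horizontal component vₓ = 90.00 cos 31.4° = 76.82 m/s; vertical v_y0 = 90.00 sin 31.4° = 46.89 m/s.
Height y(t) = 46.89 t − 1.855 t² = 187 gives 1.855 t² − 46.89 t + 187 = 0.
t = [46.89 ± √(46.89² − 2·3.71·187)] / 3.71 = (46.89 ± 28.48) / 3.71, so t = 4.962 s or t = 20.32 s.
The descending-branch root is 20.32 s.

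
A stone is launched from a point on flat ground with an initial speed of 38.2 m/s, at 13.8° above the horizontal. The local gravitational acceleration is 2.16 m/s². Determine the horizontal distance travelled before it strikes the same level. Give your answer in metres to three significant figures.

vₓ = 38.20 cos 13.8° = 37.10 m/s; v_y0 = 38.20 sin 13.8° = 9.112 m/s.
Flight time T = 2 v_y0 / g = 8.437 s.
Range: R = vₓ T = 37.10 × 8.437 = 313.0 m.

313 m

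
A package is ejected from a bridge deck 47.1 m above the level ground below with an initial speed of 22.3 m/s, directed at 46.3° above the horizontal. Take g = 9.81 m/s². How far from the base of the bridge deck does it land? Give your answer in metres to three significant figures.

Resolve: vₓ = 22.30 cos 46.3° = 15.41 m/s and v_y0 = 22.30 sin 46.3° = 16.12 m/s.
Vertical motion (up positive, ground at y = 0): 4.905 t² − (16.12) t − 47.1 = 0, so t = (16.12 + √(16.12² + 2·9.81·47.1)) / 9.81 = (16.12 + 34.41) / 9.81 = 5.151 s.
Horizontal distance: R = vₓ t = 15.41 × 5.151 = 79.36 m.

79.4 m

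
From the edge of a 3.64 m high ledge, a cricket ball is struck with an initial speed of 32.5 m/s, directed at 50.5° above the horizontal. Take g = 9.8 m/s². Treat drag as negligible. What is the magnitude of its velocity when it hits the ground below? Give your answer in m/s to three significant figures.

Horizontal component vₓ = 32.50 cos 50.5° = 20.67 m/s; vertical v_y0 = 32.50 sin 50.5° = 25.08 m/s.
Vertical motion (up positive, ground at y = 0): 4.900 t² − (25.08) t − 3.64 = 0, so t = (25.08 + √(25.08² + 2·9.80·3.64)) / 9.80 = (25.08 + 26.46) / 9.80 = 5.259 s.
Vertical velocity at impact: v_y = v_y0 − g t = 25.08 − 9.80 × 5.259 = −26.46 m/s.
Speed: |v| = √(vₓ² + v_y²) = √(20.67² + 26.46²) = 33.58 m/s.

33.6 m/s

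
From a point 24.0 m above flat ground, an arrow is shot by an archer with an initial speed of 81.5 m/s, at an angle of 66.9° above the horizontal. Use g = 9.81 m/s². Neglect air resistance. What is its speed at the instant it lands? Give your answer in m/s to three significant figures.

Components: vₓ = 81.50 cos 66.9° = 31.98 m/s, v_y0 = 81.50 sin 66.9° = 74.97 m/s.
Vertical motion (up positive, ground at y = 0): 4.905 t² − (74.97) t − 24.0 = 0, so t = (74.97 + √(74.97² + 2·9.81·24.0)) / 9.81 = (74.97 + 78.04) / 9.81 = 15.60 s.
Vertical velocity at impact: v_y = v_y0 − g t = 74.97 − 9.81 × 15.60 = −78.04 m/s.
Speed: |v| = √(vₓ² + v_y²) = √(31.98² + 78.04²) = 84.34 m/s.

84.3 m/s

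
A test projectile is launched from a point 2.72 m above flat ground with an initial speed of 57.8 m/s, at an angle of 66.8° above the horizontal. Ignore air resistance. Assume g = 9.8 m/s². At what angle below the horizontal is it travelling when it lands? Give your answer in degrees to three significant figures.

Components: vₓ = 57.80 cos 66.8° = 22.77 m/s, v_y0 = 57.80 sin 66.8° = 53.13 m/s.
Vertical motion (up positive, ground at y = 0): 4.900 t² − (53.13) t − 2.72 = 0, so t = (53.13 + √(53.13² + 2·9.80·2.72)) / 9.80 = (53.13 + 53.63) / 9.80 = 10.89 s.
At impact: v_y = v_y0 − g t = −53.63 m/s; vₓ = 22.77 m/s.
Angle below horizontal: arctan(|v_y|/vₓ) = arctan(53.63/22.77) = 66.99°.

67.0°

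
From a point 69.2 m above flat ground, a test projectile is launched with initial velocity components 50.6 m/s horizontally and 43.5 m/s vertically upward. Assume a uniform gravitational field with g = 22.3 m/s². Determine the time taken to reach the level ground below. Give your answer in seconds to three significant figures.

5.11 s

With up positive and y = 0 at the ground: y(t) = 69.2 + (43.50) t − 11.15 t². Setting y = 0 and taking the positive root: t = [43.50 + √(43.50² + 2·22.3·69.2)] / 22.3 = (43.50 + 70.56) / 22.3 = 5.115 s.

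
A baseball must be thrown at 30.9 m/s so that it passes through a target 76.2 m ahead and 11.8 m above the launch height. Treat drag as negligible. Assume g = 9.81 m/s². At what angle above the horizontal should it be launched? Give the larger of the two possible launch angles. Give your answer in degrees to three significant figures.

60.4°

Trajectory: y = x tanθ − g x² (1 + tan²θ)/(2v₀²). With x = 76.2, y = 11.8, v₀ = 30.9, g = 9.81:
29.83 tan²θ − 76.2 tanθ + (41.63) = 0.
tanθ = [76.2 ± √(76.2² − 4 × 29.83 × (41.63))] / (2 × 29.83) = (76.2 ± 28.98) / 59.66, giving tanθ = 0.7916 or 1.763.
θ = 38.37° or 60.44°; the larger is 60.44°.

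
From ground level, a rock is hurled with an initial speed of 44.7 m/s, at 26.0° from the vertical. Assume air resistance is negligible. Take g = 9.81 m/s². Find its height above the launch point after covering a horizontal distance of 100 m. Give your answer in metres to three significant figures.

Components: vₓ = 44.70 sin 26.0° = 19.60 m/s, v_y0 = 44.70 cos 26.0° = 40.18 m/s.
At x = 100 m, t = x/vₓ = 100/19.60 = 5.103 s.
Height: y = v_y0 t − ½ g t² = 40.18 × 5.103 − 4.905 × 5.103² = 205.0 − 127.7 = 77.29 m.

77.3 m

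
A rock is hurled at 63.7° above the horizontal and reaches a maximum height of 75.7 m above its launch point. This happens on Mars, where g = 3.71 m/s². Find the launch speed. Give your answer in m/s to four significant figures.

26.44 m/s

At the peak v_y = 0, so v_y0 = √(2gH) = √(2 × 3.71 × 75.7) = 23.70 m/s.
v_y0 = v₀ sin θ ⇒ v₀ = 23.70 / sin 63.7° = 26.44 m/s.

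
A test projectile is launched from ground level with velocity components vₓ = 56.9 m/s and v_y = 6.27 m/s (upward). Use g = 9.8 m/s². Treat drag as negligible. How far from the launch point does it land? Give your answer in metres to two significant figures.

73 m

Time aloft: T = 2 v_y0 / g = 2 × 6.270 / 9.80 = 1.280 s.
Horizontal distance R = vₓ T = 56.90 × 1.280 = 72.81 m.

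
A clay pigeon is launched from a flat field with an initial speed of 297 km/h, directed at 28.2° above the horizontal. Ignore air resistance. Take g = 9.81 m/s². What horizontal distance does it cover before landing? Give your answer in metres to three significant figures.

578 m

Convert: 297 km/h = 297/3.6 = 82.50 m/s.
vₓ = 82.50 cos 28.2° = 72.71 m/s; v_y0 = 82.50 sin 28.2° = 38.99 m/s.
Time aloft: T = 2 v_y0 / g = 2 × 38.99 / 9.81 = 7.948 s.
Horizontal distance R = vₓ T = 72.71 × 7.948 = 577.9 m.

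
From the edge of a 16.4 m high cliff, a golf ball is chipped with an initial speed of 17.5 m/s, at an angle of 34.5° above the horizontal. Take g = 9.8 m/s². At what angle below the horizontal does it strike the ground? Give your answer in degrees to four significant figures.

54.85°

Horizontal component vₓ = 17.50 cos 34.5° = 14.42 m/s; vertical v_y0 = 17.50 sin 34.5° = 9.912 m/s.
The projectile lands when y = 16.4 + (9.912) t − ½·9.80·t² = 0. Positive root: t = (9.912 + √(9.912² + 2·9.80·16.4)) / 9.80 = (9.912 + 20.49) / 9.80 = 3.102 s.
At impact: v_y = v_y0 − g t = −20.49 m/s; vₓ = 14.42 m/s.
Angle below horizontal: arctan(|v_y|/vₓ) = arctan(20.49/14.42) = 54.85°.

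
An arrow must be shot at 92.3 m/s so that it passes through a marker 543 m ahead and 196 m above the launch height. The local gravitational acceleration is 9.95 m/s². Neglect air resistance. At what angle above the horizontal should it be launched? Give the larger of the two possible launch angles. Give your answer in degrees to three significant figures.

Trajectory: y = x tanθ − g x² (1 + tan²θ)/(2v₀²). With x = 543, y = 196, v₀ = 92.3, g = 9.95:
172.2 tan²θ − 543 tanθ + (368.2) = 0.
tanθ = [543 ± √(543² − 4 × 172.2 × (368.2))] / (2 × 172.2) = (543 ± 203.2) / 344.4, giving tanθ = 0.9869 or 2.167.
θ = 44.62° or 65.23°; the larger is 65.23°.

65.2°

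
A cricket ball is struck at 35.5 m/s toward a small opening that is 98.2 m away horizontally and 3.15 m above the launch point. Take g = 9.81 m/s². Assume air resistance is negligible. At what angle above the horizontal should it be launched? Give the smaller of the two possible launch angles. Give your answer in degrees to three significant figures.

Trajectory: y = x tanθ − g x² (1 + tan²θ)/(2v₀²). With x = 98.2, y = 3.15, v₀ = 35.5, g = 9.81:
37.53 tan²θ − 98.2 tanθ + (40.68) = 0.
tanθ = [98.2 ± √(98.2² − 4 × 37.53 × (40.68))] / (2 × 37.53) = (98.2 ± 59.46) / 75.06, giving tanθ = 0.5161 or 2.100.
θ = 27.30° or 64.54°; the smaller is 27.30°.

27.3°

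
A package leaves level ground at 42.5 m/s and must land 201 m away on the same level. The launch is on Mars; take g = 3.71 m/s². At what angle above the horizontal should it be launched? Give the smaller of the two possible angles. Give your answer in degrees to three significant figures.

Level-ground range R = v₀² sin(2θ)/g ⇒ sin(2θ) = gR/v₀² = 3.71 × 201 / 42.5² = 0.4128.
2θ = 24.38° or 180° − 24.38° = 155.6°, so θ = 12.19° or 77.81°.
The smaller angle is 12.19°.

12.2°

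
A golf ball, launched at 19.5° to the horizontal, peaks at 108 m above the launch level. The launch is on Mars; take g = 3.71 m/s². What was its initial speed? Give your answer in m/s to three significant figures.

84.8 m/s

At the peak v_y = 0, so v_y0 = √(2gH) = √(2 × 3.71 × 108) = 28.31 m/s.
v_y0 = v₀ sin θ ⇒ v₀ = 28.31 / sin 19.5° = 84.80 m/s.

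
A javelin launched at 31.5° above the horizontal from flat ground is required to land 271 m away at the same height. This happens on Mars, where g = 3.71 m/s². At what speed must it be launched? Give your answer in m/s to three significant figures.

33.6 m/s

Level-ground range: R = v₀² sin(2θ)/g, so v₀ = √(gR / sin 2θ).
v₀ = √(3.71 × 271 / sin 63.00°) = √(1005 / 0.8910) = √1128.4 = 33.59 m/s.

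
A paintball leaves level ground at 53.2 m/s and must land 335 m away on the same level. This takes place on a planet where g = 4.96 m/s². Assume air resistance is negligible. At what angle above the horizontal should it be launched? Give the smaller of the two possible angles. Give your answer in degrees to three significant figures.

18.0°

Level-ground range R = v₀² sin(2θ)/g ⇒ sin(2θ) = gR/v₀² = 4.96 × 335 / 53.2² = 0.5871.
2θ = 35.95° or 180° − 35.95° = 144.0°, so θ = 17.98° or 72.02°.
The smaller angle is 17.98°.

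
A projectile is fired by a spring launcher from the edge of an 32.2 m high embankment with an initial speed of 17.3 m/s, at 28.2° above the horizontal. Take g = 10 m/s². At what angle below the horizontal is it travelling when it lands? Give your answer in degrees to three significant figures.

Resolve: vₓ = 17.30 cos 28.2° = 15.25 m/s and v_y0 = 17.30 sin 28.2° = 8.175 m/s.
The projectile lands when y = 32.2 + (8.175) t − ½·10.0·t² = 0. Positive root: t = (8.175 + √(8.175² + 2·10.0·32.2)) / 10.0 = (8.175 + 26.66) / 10.0 = 3.484 s.
At impact: v_y = v_y0 − g t = −26.66 m/s; vₓ = 15.25 m/s.
Angle below horizontal: arctan(|v_y|/vₓ) = arctan(26.66/15.25) = 60.24°.

60.2°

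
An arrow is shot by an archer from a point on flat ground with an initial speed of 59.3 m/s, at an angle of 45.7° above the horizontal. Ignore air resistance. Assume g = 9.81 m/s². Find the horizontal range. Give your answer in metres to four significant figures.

Horizontal component vₓ = 59.30 cos 45.7° = 41.42 m/s; vertical v_y0 = 59.30 sin 45.7° = 42.44 m/s.
Flight time T = 2 v_y0 / g = 8.653 s.
Range: R = vₓ T = 41.42 × 8.653 = 358.4 m.

358.4 m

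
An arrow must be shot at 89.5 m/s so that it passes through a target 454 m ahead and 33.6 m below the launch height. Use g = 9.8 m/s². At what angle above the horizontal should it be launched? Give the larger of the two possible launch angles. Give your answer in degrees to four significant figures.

Trajectory: y = x tanθ − g x² (1 + tan²θ)/(2v₀²). With x = 454, y = −33.6, v₀ = 89.5, g = 9.80:
126.1 tan²θ − 454 tanθ + (92.48) = 0.
tanθ = [454 ± √(454² − 4 × 126.1 × (92.48))] / (2 × 126.1) = (454 ± 399.3) / 252.2, giving tanθ = 0.2168 or 3.384.
θ = 12.23° or 73.54°; the larger is 73.54°.

73.54°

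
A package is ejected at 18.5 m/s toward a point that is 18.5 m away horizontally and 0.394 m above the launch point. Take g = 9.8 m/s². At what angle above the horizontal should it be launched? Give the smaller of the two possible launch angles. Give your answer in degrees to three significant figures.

17.3°

Trajectory: y = x tanθ − g x² (1 + tan²θ)/(2v₀²). With x = 18.5, y = 0.394, v₀ = 18.5, g = 9.80:
4.900 tan²θ − 18.5 tanθ + (5.294) = 0.
tanθ = [18.5 ± √(18.5² − 4 × 4.900 × (5.294))] / (2 × 4.900) = (18.5 ± 15.44) / 9.800, giving tanθ = 0.3119 or 3.464.
θ = 17.32° or 73.90°; the smaller is 17.32°.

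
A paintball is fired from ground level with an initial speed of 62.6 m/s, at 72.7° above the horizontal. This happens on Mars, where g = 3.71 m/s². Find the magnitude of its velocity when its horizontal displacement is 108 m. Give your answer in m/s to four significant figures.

Horizontal component vₓ = 62.60 cos 72.7° = 18.62 m/s; vertical v_y0 = 62.60 sin 72.7° = 59.77 m/s.
At x = 108 m, t = x/vₓ = 108/18.62 = 5.802 s.
Vertical velocity there: v_y = v_y0 − g t = 59.77 − 3.71 × 5.802 = 38.24 m/s.
Speed: √(vₓ² + v_y²) = √(18.62² + 38.24²) = 42.53 m/s.

42.53 m/s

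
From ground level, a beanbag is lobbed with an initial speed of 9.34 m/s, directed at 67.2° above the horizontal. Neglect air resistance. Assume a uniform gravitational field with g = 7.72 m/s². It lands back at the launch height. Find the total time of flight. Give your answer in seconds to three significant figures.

2.23 s

Horizontal component vₓ = 9.340 cos 67.2° = 3.619 m/s; vertical v_y0 = 9.340 sin 67.2° = 8.610 m/s.
Time of flight on level ground: T = 2 v_y0 / g = 2 × 8.610 / 7.72 = 2.231 s.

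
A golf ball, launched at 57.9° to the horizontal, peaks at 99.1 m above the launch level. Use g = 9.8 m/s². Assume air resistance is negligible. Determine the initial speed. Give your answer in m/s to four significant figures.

52.03 m/s

At the peak v_y = 0, so v_y0 = √(2gH) = √(2 × 9.80 × 99.1) = 44.07 m/s.
v_y0 = v₀ sin θ ⇒ v₀ = 44.07 / sin 57.9° = 52.03 m/s.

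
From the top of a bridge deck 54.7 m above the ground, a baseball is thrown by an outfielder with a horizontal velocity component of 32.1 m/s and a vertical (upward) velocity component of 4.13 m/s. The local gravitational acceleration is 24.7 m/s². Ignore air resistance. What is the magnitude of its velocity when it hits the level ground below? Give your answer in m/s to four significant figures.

61.23 m/s

With up positive and y = 0 at the ground: y(t) = 54.7 + (4.130) t − 12.35 t². Setting y = 0 and taking the positive root: t = [4.130 + √(4.130² + 2·24.7·54.7)] / 24.7 = (4.130 + 52.15) / 24.7 = 2.278 s.
Vertical velocity at impact: v_y = v_y0 − g t = 4.130 − 24.7 × 2.278 = −52.15 m/s.
Speed: |v| = √(vₓ² + v_y²) = √(32.10² + 52.15²) = 61.23 m/s.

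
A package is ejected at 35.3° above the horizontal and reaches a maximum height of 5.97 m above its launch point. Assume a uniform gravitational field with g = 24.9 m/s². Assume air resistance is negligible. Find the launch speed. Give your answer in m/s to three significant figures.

29.8 m/s

At the peak v_y = 0, so v_y0 = √(2gH) = √(2 × 24.9 × 5.97) = 17.24 m/s.
v_y0 = v₀ sin θ ⇒ v₀ = 17.24 / sin 35.3° = 29.84 m/s.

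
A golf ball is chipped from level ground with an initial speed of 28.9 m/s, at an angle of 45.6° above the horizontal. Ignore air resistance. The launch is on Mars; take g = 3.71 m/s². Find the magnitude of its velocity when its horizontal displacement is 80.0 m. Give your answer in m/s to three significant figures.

Components: vₓ = 28.90 cos 45.6° = 20.22 m/s, v_y0 = 28.90 sin 45.6° = 20.65 m/s.
Time to reach x = 80.0 m: t = x/vₓ = 80.0/20.22 = 3.956 s.
Vertical velocity there: v_y = v_y0 − g t = 20.65 − 3.71 × 3.956 = 5.970 m/s.
Speed: √(vₓ² + v_y²) = √(20.22² + 5.970²) = 21.08 m/s.

21.1 m/s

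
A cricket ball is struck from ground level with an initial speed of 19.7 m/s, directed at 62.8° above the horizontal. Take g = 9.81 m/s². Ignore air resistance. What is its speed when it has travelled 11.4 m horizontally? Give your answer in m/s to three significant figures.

10.3 m/s

vₓ = 19.70 cos 62.8° = 9.005 m/s; v_y0 = 19.70 sin 62.8° = 17.52 m/s.
Time to reach x = 11.4 m: t = x/vₓ = 11.4/9.005 = 1.266 s.
Vertical velocity there: v_y = v_y0 − g t = 17.52 − 9.81 × 1.266 = 5.102 m/s.
Speed: √(vₓ² + v_y²) = √(9.005² + 5.102²) = 10.35 m/s.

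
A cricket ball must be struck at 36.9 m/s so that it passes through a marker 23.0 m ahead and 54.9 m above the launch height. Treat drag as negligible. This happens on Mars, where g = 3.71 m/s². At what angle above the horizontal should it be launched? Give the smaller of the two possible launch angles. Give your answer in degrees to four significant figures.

69.23°

Trajectory: y = x tanθ − g x² (1 + tan²θ)/(2v₀²). With x = 23.0, y = 54.9, v₀ = 36.9, g = 3.71:
0.7207 tan²θ − 23.0 tanθ + (55.62) = 0.
tanθ = [23.0 ± √(23.0² − 4 × 0.7207 × (55.62))] / (2 × 0.7207) = (23.0 ± 19.20) / 1.441, giving tanθ = 2.636 or 29.28.
θ = 69.23° or 88.04°; the smaller is 69.23°.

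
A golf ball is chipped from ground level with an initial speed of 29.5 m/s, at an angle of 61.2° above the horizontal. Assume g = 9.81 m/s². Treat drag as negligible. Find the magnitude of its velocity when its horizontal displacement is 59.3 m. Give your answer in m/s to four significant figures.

20.72 m/s

Horizontal component vₓ = 29.50 cos 61.2° = 14.21 m/s; vertical v_y0 = 29.50 sin 61.2° = 25.85 m/s.
At x = 59.3 m, t = x/vₓ = 59.3/14.21 = 4.173 s.
Vertical velocity there: v_y = v_y0 − g t = 25.85 − 9.81 × 4.173 = −15.08 m/s.
Speed: √(vₓ² + v_y²) = √(14.21² + 15.08²) = 20.72 m/s.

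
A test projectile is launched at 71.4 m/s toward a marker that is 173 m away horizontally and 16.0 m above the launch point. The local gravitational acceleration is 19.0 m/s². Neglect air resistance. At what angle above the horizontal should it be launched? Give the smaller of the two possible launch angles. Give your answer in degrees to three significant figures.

26.3°

Trajectory: y = x tanθ − g x² (1 + tan²θ)/(2v₀²). With x = 173, y = 16.0, v₀ = 71.4, g = 19.0:
55.77 tan²θ − 173 tanθ + (71.77) = 0.
tanθ = [173 ± √(173² − 4 × 55.77 × (71.77))] / (2 × 55.77) = (173 ± 118.0) / 111.5, giving tanθ = 0.4933 or 2.609.
θ = 26.26° or 69.03°; the smaller is 26.26°.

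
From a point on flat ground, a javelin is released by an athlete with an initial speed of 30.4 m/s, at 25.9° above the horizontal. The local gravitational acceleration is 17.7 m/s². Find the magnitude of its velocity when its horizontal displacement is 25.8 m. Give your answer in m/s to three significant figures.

27.6 m/s

Components: vₓ = 30.40 cos 25.9° = 27.35 m/s, v_y0 = 30.40 sin 25.9° = 13.28 m/s.
Time to reach x = 25.8 m: t = x/vₓ = 25.8/27.35 = 0.9434 s.
Vertical velocity there: v_y = v_y0 − g t = 13.28 − 17.7 × 0.9434 = −3.420 m/s.
Speed: √(vₓ² + v_y²) = √(27.35² + 3.420²) = 27.56 m/s.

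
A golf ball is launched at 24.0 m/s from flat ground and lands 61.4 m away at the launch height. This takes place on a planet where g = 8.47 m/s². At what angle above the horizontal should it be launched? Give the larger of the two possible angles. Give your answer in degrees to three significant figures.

R = v₀² sin 2θ / g gives sin 2θ = gR/v₀² = 8.47·61.4/24.0² = 0.9029.
2θ = 64.54° or 180° − 64.54° = 115.5°, so θ = 32.27° or 57.73°.
The larger angle is 57.73°.

57.7°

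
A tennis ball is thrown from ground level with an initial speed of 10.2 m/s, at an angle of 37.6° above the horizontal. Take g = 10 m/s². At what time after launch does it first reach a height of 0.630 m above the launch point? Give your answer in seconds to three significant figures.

Resolve: vₓ = 10.20 cos 37.6° = 8.081 m/s and v_y0 = 10.20 sin 37.6° = 6.223 m/s.
Height y(t) = 6.223 t − 5.000 t² = 0.630 gives 5.000 t² − 6.223 t + 0.630 = 0.
Quadratic formula: t = (6.223 ± √26.132) / 10.0 = (6.223 ± 5.112) / 10.0 → t = 0.1112 s or 1.134 s.
The first (ascending) time is 0.1112 s.

0.111 s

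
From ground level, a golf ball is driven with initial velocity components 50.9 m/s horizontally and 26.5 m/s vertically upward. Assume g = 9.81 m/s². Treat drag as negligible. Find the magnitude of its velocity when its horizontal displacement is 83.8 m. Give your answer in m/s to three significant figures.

51.9 m/s

Time to reach x = 83.8 m: t = x/vₓ = 83.8/50.90 = 1.646 s.
Vertical velocity there: v_y = v_y0 − g t = 26.50 − 9.81 × 1.646 = 10.35 m/s.
Speed: √(vₓ² + v_y²) = √(50.90² + 10.35²) = 51.94 m/s.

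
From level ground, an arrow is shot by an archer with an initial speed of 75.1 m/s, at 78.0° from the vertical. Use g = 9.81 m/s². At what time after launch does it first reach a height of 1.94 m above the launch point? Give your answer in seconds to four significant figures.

0.1295 s

vₓ = 75.10 sin 78.0° = 73.46 m/s; v_y0 = 75.10 cos 78.0° = 15.61 m/s.
Height y(t) = 15.61 t − 4.905 t² = 1.94 gives 4.905 t² − 15.61 t + 1.94 = 0.
t = [15.61 ± √(15.61² − 2·9.81·1.94)] / 9.81 = (15.61 ± 14.34) / 9.81, so t = 0.1295 s or t = 3.054 s.
The first (ascending) time is 0.1295 s.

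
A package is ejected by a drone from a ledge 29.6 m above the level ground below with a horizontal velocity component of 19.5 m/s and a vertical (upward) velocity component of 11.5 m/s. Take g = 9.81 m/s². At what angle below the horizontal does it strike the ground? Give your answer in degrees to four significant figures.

53.86°

The projectile lands when y = 29.6 + (11.50) t − ½·9.81·t² = 0. Positive root: t = (11.50 + √(11.50² + 2·9.81·29.6)) / 9.81 = (11.50 + 26.70) / 9.81 = 3.894 s.
At impact: v_y = v_y0 − g t = −26.70 m/s; vₓ = 19.50 m/s.
Angle below horizontal: arctan(|v_y|/vₓ) = arctan(26.70/19.50) = 53.86°.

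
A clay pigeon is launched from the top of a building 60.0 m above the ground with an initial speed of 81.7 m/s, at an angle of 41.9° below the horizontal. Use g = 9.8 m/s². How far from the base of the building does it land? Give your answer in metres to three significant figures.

vₓ = 81.70 cos 41.9° = 60.81 m/s; v_y0 = −54.56 m/s (downward).
Vertical motion (up positive, ground at y = 0): 4.900 t² − (−54.56) t − 60.0 = 0, so t = (−54.56 + √(54.56² + 2·9.80·60.0)) / 9.80 = (−54.56 + 64.44) / 9.80 = 1.008 s.
Horizontal distance: R = vₓ t = 60.81 × 1.008 = 61.32 m.

61.3 m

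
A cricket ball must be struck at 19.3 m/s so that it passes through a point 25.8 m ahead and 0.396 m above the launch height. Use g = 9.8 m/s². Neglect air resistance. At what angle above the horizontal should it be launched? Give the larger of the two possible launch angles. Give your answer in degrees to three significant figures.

68.5°

Trajectory: y = x tanθ − g x² (1 + tan²θ)/(2v₀²). With x = 25.8, y = 0.396, v₀ = 19.3, g = 9.80:
8.756 tan²θ − 25.8 tanθ + (9.152) = 0.
tanθ = [25.8 ± √(25.8² − 4 × 8.756 × (9.152))] / (2 × 8.756) = (25.8 ± 18.58) / 17.51, giving tanθ = 0.4125 or 2.534.
θ = 22.42° or 68.46°; the larger is 68.46°.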